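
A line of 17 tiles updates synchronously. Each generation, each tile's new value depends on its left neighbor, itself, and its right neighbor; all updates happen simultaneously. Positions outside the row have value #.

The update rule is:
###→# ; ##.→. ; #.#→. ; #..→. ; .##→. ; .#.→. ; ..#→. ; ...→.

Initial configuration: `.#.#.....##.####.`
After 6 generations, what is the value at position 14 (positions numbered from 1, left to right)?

.............##..
.................
.................  (fixed point — unchanged through generation 6)
position 14 holds .

.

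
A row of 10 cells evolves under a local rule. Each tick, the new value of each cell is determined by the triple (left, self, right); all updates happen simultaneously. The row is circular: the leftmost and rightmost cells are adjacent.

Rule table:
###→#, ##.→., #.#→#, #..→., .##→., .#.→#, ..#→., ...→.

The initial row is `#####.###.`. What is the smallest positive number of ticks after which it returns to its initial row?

tick 1: .###.#.#.#
tick 2: #.#.######
tick 3: .###.#####
tick 4: #.#.#.###.
tick 5: ######.#.#
tick 6: #####.###.

6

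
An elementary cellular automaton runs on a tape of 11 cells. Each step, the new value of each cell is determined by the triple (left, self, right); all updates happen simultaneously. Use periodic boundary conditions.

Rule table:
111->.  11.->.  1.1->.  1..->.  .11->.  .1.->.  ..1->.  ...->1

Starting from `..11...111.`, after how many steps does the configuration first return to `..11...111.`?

1....1.....
..11...111.

2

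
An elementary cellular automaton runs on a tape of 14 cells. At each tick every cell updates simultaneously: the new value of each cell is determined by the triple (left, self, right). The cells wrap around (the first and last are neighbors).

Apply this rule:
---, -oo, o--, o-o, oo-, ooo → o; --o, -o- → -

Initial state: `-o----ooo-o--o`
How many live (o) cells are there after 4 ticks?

o-ooo-oooo-o--
-oooooooooo-o-
-ooooooooooo-o
ooooooooooooo-
count of o: 13

13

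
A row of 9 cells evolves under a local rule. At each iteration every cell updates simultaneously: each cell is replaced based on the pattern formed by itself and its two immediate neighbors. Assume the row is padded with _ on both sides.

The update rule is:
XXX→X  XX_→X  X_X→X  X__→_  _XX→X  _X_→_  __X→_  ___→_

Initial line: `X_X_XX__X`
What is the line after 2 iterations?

__XXXX___

_X_XXX___
__XXXX___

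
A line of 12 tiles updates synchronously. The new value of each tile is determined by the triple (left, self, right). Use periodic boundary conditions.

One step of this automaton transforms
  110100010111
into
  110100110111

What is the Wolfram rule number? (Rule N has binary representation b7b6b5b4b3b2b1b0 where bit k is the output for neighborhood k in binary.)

position 0: 111 → 1  (bit 7 = 1)
position 1: 110 → 1  (bit 6 = 1)
position 2: 101 → 0  (bit 5 = 0)
position 4: 100 → 0  (bit 4 = 0)
position 9: 011 → 1  (bit 3 = 1)
position 3: 010 → 1  (bit 2 = 1)
position 6: 001 → 1  (bit 1 = 1)
position 5: 000 → 0  (bit 0 = 0)
bits b7..b0 = 11001110 = 206

206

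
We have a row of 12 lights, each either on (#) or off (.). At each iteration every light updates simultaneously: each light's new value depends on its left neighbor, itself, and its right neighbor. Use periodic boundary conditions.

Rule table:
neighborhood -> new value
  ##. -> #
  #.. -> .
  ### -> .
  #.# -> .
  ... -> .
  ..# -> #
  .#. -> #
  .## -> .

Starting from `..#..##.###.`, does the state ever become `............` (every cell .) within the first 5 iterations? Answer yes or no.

.##.#.#...#.
#.#.#.#..##.
#.#.#.#.#.#.
#.#.#.#.#.#.  (fixed point — unchanged through iteration 5)
iteration 5 is #.#.#.#.#.#., still not uniform .

no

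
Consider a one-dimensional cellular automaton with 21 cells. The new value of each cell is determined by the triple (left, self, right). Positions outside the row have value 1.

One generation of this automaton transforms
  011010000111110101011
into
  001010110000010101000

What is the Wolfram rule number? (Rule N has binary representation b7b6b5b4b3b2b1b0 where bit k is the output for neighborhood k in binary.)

position 10: 111 → 0  (bit 7 = 0)
position 2: 110 → 1  (bit 6 = 1)
position 0: 101 → 0  (bit 5 = 0)
position 5: 100 → 0  (bit 4 = 0)
position 1: 011 → 0  (bit 3 = 0)
position 4: 010 → 1  (bit 2 = 1)
position 8: 001 → 0  (bit 1 = 0)
position 6: 000 → 1  (bit 0 = 1)
bits b7..b0 = 01000101 = 69

69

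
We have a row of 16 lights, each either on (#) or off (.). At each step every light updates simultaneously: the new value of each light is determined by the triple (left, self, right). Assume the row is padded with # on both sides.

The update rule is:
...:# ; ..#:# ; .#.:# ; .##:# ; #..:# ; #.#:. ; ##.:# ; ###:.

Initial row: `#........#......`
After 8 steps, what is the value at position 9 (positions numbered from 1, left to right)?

.

################
................
################  (repeats step 1; period 2)
step 8: ................
position 9 holds .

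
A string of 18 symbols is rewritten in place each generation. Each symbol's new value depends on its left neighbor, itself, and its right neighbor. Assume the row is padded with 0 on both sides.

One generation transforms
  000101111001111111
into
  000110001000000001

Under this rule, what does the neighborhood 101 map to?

1

At position 4 the neighborhood is 101; the next row has 1 there.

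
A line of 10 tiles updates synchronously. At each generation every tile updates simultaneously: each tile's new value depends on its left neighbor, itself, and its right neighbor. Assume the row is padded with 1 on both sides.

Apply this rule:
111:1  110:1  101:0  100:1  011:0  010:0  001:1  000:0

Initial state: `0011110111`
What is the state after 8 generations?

1101110011
1100111101
1111011100
1111001111
1111110111
1111110011
1111111101
1111111100

1111111100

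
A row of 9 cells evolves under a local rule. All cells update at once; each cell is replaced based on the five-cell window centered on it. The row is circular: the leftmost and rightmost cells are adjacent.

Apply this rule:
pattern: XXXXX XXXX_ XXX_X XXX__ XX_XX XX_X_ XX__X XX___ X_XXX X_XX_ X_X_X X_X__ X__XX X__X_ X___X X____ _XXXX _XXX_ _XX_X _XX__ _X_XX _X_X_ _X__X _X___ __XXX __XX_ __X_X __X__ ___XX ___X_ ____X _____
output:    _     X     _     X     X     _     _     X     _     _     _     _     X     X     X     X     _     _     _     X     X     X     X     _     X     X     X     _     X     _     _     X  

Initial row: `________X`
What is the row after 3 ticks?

_XXXXX___
XX__XXXX_
_X_XX_X_X

_X_XX_X_X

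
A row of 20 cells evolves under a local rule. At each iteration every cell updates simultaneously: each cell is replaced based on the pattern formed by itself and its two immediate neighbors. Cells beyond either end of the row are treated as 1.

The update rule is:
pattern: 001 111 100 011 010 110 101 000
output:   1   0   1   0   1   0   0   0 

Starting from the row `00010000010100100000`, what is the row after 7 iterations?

10111000110111110001
00000101000000001010
10001101100000011010
01010000010000100010
01011000111001110110
01000101000110000000
01101101101001000001

01101101101001000001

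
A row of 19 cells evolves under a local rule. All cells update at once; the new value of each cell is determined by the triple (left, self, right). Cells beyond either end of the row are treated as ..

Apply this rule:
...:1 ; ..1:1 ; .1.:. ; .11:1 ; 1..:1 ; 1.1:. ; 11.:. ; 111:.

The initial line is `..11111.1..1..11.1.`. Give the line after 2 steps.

step 1: 111......11.111...1
step 2: 1..1111111..1..111.

1..1111111..1..111.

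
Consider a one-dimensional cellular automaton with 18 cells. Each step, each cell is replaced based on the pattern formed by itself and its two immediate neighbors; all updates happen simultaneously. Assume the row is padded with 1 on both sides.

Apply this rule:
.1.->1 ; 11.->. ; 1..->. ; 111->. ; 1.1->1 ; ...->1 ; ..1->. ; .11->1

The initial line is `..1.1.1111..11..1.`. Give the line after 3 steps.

step 1: ..11111.....1...11
step 2: ..1.....111.1.1.1.
step 3: ..1.111.1..1111111

..1.111.1..1111111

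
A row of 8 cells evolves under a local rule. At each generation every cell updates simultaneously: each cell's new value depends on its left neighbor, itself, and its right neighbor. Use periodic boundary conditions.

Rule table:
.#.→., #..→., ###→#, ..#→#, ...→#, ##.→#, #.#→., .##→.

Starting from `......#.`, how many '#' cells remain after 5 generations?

4

######..
.#####.#
..####..
##.###.#
##..##..
count of #: 4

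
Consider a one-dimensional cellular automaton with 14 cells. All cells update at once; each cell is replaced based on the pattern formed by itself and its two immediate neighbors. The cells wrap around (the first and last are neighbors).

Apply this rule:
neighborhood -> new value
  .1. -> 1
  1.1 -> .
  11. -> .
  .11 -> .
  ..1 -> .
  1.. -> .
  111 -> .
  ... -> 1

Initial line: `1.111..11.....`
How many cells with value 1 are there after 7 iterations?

4

1.........111.
1.1111111.....
1.........111.  (repeats iteration 1; period 2)
iteration 7: 1.........111.
count of 1: 4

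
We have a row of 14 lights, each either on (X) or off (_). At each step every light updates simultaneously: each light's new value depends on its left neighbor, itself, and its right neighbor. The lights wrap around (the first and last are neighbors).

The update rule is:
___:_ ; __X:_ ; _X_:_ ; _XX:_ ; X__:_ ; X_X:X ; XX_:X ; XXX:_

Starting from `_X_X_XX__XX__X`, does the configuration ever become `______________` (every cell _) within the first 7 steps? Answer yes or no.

yes

step 1: X_X_X_X___X___
step 2: _X_X_X________
step 3: __X_X_________
step 4: ___X__________
step 5: ______________
all cells are _ at step 5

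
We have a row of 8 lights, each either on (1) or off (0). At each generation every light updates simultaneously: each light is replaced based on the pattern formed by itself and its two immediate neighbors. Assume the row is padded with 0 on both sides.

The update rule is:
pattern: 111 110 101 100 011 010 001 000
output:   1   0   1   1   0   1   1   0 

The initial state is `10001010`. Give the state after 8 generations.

generation 1: 11011111
generation 2: 00101110
generation 3: 01110101
generation 4: 10101111
generation 5: 11110110
generation 6: 01101001
generation 7: 10011111
generation 8: 11101110

11101110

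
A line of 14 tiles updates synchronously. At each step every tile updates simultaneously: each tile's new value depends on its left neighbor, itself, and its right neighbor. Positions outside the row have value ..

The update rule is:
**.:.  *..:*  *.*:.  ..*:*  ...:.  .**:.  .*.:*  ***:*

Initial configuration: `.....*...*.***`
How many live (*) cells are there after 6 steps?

....***.**..*.
...*.*....****
..**.**..*.**.
.*.....***...*
***...*.*.*.**
.*.*.**.*.*...
count of *: 6

6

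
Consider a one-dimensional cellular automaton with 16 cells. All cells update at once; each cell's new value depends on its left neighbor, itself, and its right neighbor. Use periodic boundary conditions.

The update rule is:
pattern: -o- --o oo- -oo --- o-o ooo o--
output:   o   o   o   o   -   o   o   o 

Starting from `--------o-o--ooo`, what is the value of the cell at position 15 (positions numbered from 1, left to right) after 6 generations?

o

o------ooooooooo
oo----oooooooooo
ooo--ooooooooooo
oooooooooooooooo
oooooooooooooooo  (fixed point — unchanged through generation 6)
position 15 holds o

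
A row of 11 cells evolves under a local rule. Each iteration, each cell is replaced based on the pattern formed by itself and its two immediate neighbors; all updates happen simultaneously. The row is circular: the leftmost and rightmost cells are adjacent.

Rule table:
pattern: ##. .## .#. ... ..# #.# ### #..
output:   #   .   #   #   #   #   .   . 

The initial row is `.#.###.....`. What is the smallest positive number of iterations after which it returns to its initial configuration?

22

###..#.####
..#.###....
####..#.###
...#.###...
#####..#.##
....#.###..
######..#.#
.....#.###.
#######..#.
......#.###
.#######..#
#......#.##
#.#######..
##......#.#
.#.#######.
###......#.
..#.#######
.###......#
#..#.######
#.###......
##..#.#####
.#.###.....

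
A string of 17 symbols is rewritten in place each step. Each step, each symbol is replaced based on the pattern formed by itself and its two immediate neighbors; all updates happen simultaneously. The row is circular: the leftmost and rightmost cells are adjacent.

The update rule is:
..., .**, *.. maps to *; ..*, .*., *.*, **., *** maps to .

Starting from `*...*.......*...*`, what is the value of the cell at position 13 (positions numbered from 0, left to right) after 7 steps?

.

.**..******..**.*
.*.*.*.....*.*...
......****....***
*****.*...***.*..
*......**.*....*.
.*****.*...***...
.*......**.*..***
position 13 holds .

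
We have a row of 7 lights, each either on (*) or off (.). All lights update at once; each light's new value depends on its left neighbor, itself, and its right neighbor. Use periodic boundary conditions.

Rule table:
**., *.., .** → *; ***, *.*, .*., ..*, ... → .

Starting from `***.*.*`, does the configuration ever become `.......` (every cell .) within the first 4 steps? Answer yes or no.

no

..*...*
*..*...
.*..*..
..*..*.
step 4 is ..*..*., still not uniform .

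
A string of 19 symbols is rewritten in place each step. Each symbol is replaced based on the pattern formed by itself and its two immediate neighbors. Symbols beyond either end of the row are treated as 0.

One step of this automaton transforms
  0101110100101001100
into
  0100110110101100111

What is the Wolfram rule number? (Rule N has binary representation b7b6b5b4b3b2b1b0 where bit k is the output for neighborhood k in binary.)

213

position 4: 111 → 1  (bit 7 = 1)
position 5: 110 → 1  (bit 6 = 1)
position 2: 101 → 0  (bit 5 = 0)
position 8: 100 → 1  (bit 4 = 1)
position 3: 011 → 0  (bit 3 = 0)
position 1: 010 → 1  (bit 2 = 1)
position 0: 001 → 0  (bit 1 = 0)
position 18: 000 → 1  (bit 0 = 1)
bits b7..b0 = 11010101 = 213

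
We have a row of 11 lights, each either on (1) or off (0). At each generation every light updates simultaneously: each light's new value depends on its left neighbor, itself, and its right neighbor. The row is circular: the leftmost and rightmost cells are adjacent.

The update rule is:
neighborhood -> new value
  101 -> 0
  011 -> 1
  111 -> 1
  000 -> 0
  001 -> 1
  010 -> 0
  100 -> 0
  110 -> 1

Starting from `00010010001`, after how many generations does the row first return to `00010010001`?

11

00100100010
01001000100
10010001000
00100010001
01000100010
10001000100
00010001001
00100010010
01000100100
10001001000
00010010001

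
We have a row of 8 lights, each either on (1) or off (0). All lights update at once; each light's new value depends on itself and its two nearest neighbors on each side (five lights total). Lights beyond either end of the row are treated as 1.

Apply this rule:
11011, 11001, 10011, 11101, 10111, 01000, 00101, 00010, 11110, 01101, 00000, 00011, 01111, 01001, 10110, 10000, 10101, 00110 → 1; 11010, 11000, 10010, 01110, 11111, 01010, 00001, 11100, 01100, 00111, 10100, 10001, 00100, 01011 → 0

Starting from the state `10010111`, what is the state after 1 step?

01010110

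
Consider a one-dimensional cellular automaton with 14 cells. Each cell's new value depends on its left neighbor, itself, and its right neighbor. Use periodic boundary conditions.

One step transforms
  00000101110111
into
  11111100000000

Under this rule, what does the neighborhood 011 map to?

0

At position 7 the neighborhood is 011; the next row has 0 there.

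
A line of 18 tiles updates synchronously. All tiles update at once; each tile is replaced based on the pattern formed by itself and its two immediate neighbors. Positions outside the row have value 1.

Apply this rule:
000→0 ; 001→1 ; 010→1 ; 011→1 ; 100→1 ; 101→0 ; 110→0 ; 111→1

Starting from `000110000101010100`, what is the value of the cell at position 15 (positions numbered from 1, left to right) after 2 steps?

0

101101001101010111
001001111001010111
position 15 holds 0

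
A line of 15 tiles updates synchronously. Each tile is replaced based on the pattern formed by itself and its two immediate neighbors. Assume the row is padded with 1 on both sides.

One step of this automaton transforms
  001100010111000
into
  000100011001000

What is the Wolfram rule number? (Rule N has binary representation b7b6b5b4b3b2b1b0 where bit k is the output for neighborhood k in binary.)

position 10: 111 → 0  (bit 7 = 0)
position 3: 110 → 1  (bit 6 = 1)
position 8: 101 → 1  (bit 5 = 1)
position 0: 100 → 0  (bit 4 = 0)
position 2: 011 → 0  (bit 3 = 0)
position 7: 010 → 1  (bit 2 = 1)
position 1: 001 → 0  (bit 1 = 0)
position 5: 000 → 0  (bit 0 = 0)
bits b7..b0 = 01100100 = 100

100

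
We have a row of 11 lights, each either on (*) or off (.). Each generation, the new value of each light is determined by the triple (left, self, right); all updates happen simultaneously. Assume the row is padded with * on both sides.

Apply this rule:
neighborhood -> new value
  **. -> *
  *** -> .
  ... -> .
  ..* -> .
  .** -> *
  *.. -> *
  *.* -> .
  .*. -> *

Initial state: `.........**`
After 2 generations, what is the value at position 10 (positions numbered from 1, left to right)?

*........*.
**.......*.
position 10 holds *

*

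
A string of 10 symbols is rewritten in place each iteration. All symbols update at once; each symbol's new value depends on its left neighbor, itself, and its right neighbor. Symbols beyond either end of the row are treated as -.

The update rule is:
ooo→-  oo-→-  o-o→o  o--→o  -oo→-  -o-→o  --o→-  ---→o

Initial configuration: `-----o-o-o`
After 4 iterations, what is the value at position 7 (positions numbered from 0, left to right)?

oooo-ooooo
----o-----
ooo-oooooo
---o------
position 7 holds -

-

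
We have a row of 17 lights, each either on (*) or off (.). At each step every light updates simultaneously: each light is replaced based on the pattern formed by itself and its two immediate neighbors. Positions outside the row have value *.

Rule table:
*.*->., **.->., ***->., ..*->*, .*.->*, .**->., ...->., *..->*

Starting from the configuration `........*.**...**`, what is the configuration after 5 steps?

*.*..*...***...*.

*......**...*.*..
.*....*..*.**.***
.**..*****.......
...**.....*.....*
*.*..*...***...*.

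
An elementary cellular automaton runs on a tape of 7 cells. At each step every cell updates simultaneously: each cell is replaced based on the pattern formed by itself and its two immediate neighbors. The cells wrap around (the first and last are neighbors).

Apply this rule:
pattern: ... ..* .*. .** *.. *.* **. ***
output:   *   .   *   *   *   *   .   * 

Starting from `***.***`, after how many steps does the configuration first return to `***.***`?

7

**.****
*.*****
.******
******.
*****.*
****.**
***.***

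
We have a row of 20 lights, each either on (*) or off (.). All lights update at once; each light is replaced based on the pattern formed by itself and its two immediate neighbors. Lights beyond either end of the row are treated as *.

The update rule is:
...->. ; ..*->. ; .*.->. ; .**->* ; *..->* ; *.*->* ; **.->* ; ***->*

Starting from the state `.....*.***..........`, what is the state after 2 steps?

*.....*****.........
**....******........

**....******........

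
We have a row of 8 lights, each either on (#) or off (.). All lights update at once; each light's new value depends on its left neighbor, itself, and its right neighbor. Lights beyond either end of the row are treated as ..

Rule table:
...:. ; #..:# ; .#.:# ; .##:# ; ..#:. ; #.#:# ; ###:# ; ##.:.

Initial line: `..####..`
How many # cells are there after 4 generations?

5

..###.#.
..##.###
..#.###.
..####.#
count of #: 5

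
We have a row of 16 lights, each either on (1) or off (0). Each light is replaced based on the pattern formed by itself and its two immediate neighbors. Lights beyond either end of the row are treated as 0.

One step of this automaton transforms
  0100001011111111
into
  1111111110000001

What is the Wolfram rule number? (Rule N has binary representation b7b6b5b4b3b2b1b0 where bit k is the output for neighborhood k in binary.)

position 9: 111 → 0  (bit 7 = 0)
position 15: 110 → 1  (bit 6 = 1)
position 7: 101 → 1  (bit 5 = 1)
position 2: 100 → 1  (bit 4 = 1)
position 8: 011 → 1  (bit 3 = 1)
position 1: 010 → 1  (bit 2 = 1)
position 0: 001 → 1  (bit 1 = 1)
position 3: 000 → 1  (bit 0 = 1)
bits b7..b0 = 01111111 = 127

127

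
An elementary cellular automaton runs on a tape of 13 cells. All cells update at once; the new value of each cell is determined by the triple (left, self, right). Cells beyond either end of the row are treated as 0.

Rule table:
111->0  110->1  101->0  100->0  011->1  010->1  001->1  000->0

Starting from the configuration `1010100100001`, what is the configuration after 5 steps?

1010101100011
1010101100111
1010101101101
1010101101101  (fixed point — unchanged through step 5)

1010101101101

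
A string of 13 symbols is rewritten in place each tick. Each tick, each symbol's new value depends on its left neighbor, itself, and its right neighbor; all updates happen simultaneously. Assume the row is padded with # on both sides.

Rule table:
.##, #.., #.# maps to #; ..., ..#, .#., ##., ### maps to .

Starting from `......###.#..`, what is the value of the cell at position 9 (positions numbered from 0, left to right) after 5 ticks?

#.....#..#.#.
.#.....#..#.#
#.#.....#..##
.#.#.....#.#.
#.#.#.....#.#
position 9 holds .

.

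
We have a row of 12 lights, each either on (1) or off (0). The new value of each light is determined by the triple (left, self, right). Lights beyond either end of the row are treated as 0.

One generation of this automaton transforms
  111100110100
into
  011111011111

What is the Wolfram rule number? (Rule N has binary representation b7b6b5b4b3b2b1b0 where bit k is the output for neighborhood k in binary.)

247

position 1: 111 → 1  (bit 7 = 1)
position 3: 110 → 1  (bit 6 = 1)
position 8: 101 → 1  (bit 5 = 1)
position 4: 100 → 1  (bit 4 = 1)
position 0: 011 → 0  (bit 3 = 0)
position 9: 010 → 1  (bit 2 = 1)
position 5: 001 → 1  (bit 1 = 1)
position 11: 000 → 1  (bit 0 = 1)
bits b7..b0 = 11110111 = 247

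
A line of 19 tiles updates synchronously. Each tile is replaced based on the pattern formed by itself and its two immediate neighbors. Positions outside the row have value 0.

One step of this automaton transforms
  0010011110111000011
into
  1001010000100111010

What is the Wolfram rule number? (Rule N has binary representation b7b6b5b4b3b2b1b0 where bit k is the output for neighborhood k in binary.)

25

position 6: 111 → 0  (bit 7 = 0)
position 8: 110 → 0  (bit 6 = 0)
position 9: 101 → 0  (bit 5 = 0)
position 3: 100 → 1  (bit 4 = 1)
position 5: 011 → 1  (bit 3 = 1)
position 2: 010 → 0  (bit 2 = 0)
position 1: 001 → 0  (bit 1 = 0)
position 0: 000 → 1  (bit 0 = 1)
bits b7..b0 = 00011001 = 25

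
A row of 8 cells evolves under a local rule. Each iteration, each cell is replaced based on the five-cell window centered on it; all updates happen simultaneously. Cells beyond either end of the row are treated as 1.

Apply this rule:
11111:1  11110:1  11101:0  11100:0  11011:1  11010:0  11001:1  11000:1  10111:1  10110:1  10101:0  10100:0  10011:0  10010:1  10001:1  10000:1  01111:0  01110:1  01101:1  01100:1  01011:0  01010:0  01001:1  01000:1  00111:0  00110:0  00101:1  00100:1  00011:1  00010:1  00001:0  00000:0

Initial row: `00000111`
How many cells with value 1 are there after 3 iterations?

11001001
10111100
01101010
count of 1: 4

4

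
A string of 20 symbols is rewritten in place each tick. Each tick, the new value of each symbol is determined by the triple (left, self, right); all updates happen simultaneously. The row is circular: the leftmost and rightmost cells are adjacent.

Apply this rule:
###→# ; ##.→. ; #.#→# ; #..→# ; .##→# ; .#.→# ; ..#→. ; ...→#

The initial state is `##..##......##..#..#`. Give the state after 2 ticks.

tick 1: #.#.#.#####.#.#.##.#
tick 2: .#########.######.##

.#########.######.##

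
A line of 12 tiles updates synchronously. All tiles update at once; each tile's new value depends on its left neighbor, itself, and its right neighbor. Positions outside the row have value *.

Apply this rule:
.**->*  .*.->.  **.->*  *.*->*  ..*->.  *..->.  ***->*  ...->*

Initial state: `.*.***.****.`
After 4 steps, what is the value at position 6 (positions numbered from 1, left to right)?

*

step 1: *.**********
step 2: ************
step 3: ************  (fixed point — unchanged through step 4)
position 6 holds *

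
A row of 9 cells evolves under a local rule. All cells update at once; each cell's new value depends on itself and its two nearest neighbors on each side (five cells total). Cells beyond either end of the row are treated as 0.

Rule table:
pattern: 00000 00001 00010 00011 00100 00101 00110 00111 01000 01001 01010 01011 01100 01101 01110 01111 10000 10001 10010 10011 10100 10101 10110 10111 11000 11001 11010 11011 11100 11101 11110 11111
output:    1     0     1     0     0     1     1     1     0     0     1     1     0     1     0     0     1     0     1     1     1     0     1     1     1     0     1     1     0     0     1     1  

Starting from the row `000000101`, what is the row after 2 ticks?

101011010

tick 1: 111101111
tick 2: 101011010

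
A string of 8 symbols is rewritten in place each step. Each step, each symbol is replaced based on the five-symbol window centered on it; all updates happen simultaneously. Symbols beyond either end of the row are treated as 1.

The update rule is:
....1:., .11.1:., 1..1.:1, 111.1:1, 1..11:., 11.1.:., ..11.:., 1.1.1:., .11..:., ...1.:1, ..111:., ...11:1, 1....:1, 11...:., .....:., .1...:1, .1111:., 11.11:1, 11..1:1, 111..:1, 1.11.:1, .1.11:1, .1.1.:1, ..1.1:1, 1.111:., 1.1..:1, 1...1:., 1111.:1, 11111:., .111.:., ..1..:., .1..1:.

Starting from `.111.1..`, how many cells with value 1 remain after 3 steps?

3

1..1.1..
111111..
....111.
count of 1: 3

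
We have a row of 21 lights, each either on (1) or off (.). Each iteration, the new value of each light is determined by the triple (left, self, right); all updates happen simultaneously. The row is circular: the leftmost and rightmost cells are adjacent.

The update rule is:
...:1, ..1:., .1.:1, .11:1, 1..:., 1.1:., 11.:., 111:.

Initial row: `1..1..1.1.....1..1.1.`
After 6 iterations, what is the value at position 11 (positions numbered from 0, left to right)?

1..1..1.1.111.1..1.1.
1..1..1.1.1...1..1.1.
1..1..1.1.1.1.1..1.1.
1..1..1.1.1.1.1..1.1.  (fixed point — unchanged through iteration 6)
position 11 holds .

.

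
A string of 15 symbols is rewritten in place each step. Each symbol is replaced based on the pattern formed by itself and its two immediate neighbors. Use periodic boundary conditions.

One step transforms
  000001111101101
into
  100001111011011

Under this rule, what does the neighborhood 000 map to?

At position 1 the neighborhood is 000; the next row has 0 there.

0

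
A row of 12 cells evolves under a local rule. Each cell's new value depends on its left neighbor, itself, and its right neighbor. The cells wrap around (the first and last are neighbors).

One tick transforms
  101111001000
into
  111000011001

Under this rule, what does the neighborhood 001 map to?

1

At position 7 the neighborhood is 001; the next row has 1 there.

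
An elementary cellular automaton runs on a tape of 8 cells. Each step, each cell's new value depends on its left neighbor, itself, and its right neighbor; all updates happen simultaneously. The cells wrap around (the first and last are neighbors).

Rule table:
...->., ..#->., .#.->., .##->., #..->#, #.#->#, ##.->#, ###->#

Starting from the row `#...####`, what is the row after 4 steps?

#####...

step 1: ##...###
step 2: ###...##
step 3: ####...#
step 4: #####...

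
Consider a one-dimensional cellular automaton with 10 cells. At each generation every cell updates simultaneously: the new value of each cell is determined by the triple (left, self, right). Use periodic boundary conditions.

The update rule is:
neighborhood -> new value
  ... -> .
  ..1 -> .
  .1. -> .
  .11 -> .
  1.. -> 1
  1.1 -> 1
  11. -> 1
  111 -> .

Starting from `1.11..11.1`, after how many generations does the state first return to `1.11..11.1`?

generation 1: 11.11..11.
generation 2: .11.11..11
generation 3: 1.11.11..1
generation 4: 11.11.11..
generation 5: .11.11.11.
generation 6: ..11.11.11
generation 7: 1..11.11.1
generation 8: 11..11.11.
generation 9: .11..11.11
generation 10: 1.11..11.1

10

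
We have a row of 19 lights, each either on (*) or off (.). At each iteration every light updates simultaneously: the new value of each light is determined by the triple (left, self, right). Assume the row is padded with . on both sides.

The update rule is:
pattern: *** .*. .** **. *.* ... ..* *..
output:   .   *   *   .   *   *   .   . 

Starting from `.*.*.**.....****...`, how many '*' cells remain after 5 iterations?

7

.*****..***.*....**
.*......*..**.**.*.
.*.****.*..*.**.**.
.***...**..***.**..
.*...*.*...*..**..*
count of *: 7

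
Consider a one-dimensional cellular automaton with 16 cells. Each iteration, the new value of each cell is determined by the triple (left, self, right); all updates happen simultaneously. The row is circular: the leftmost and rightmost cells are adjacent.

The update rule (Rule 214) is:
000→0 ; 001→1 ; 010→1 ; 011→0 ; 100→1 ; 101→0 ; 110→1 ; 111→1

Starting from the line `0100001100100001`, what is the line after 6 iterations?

0110010111110011
0011110011111101
1101111101111101
1100111100111100
0111011111011111
0011001111001111

0011001111001111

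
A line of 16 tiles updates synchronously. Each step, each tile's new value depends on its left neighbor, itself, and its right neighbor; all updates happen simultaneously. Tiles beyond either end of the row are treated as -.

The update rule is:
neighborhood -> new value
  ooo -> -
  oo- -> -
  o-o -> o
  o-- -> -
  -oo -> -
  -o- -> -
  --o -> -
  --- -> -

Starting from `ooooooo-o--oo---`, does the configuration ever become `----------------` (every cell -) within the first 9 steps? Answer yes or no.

step 1: -------o--------
step 2: ----------------
all cells are - at step 2

yes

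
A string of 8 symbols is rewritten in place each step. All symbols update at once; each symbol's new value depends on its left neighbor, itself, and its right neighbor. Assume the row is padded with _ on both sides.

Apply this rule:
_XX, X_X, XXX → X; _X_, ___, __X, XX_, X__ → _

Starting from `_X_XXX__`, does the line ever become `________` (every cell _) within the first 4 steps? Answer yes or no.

yes

step 1: __XXX___
step 2: __XX____
step 3: __X_____
step 4: ________
all cells are _ at step 4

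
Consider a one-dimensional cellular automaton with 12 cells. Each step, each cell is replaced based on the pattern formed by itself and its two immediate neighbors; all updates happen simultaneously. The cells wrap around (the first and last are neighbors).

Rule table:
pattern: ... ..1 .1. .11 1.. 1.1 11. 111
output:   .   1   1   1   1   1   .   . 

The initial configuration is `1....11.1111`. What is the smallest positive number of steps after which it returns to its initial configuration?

3

.1..11.11...
11111.11.1..
1....11.1111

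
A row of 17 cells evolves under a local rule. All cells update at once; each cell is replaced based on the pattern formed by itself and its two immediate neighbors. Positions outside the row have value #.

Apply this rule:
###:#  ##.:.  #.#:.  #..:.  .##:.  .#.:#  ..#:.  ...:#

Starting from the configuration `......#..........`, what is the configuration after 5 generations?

.####.#.########.
..##..#..######..
......#...####...
.####.#.#..##..#.
..##..#.#......#.

..##..#.#......#.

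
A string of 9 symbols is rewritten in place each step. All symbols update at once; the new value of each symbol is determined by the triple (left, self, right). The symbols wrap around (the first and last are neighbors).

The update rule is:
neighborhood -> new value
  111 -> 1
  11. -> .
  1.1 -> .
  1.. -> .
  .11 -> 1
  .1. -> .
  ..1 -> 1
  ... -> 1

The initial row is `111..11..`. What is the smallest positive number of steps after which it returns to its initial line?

11..11..1
1..11..11
..11..111
.11..111.
11..111..
1..111..1
..111..11
.111..11.
111..11..

9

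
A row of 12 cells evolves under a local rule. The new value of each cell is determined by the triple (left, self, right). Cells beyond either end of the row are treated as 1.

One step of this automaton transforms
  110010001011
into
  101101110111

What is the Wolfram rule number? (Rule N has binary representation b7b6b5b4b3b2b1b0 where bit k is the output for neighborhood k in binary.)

position 0: 111 → 1  (bit 7 = 1)
position 1: 110 → 0  (bit 6 = 0)
position 9: 101 → 1  (bit 5 = 1)
position 2: 100 → 1  (bit 4 = 1)
position 10: 011 → 1  (bit 3 = 1)
position 4: 010 → 0  (bit 2 = 0)
position 3: 001 → 1  (bit 1 = 1)
position 6: 000 → 1  (bit 0 = 1)
bits b7..b0 = 10111011 = 187

187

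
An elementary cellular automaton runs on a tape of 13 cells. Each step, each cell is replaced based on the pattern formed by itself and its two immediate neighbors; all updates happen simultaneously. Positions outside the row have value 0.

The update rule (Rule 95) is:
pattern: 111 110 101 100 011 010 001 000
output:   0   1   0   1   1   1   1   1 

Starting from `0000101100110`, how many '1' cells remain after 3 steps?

12

step 1: 1111101111111
step 2: 1000101000001
step 3: 1111101111111
count of 1: 12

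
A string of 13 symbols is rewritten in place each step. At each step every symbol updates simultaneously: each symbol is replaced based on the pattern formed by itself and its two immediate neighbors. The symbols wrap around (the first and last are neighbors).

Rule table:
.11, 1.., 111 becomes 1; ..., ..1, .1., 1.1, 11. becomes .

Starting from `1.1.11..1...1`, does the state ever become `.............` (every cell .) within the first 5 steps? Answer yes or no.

....1.1..1..1
1......1..1..
.1......1..1.
..1......1..1
1..1......1..
step 5 is 1..1......1.., still not uniform .

no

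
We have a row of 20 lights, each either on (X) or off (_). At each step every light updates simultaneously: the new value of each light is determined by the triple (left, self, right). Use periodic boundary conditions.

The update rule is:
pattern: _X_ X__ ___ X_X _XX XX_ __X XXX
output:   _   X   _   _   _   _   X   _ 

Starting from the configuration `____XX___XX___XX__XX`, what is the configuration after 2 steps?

X__X__X_X__X_X__XX__
_XX_XX___XX___XX__XX

_XX_XX___XX___XX__XX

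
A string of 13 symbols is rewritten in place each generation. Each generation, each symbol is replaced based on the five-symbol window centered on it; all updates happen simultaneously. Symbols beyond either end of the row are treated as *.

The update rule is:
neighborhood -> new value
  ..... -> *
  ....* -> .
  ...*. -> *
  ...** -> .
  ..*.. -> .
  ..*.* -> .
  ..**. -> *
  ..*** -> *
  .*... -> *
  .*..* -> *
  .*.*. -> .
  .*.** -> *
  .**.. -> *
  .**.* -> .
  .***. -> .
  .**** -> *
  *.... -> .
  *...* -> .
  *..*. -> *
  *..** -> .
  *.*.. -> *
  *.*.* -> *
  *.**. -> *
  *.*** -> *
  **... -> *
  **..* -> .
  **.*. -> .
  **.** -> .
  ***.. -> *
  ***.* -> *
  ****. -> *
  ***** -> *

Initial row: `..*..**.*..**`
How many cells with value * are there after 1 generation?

.*.*.*..**.**
count of *: 7

7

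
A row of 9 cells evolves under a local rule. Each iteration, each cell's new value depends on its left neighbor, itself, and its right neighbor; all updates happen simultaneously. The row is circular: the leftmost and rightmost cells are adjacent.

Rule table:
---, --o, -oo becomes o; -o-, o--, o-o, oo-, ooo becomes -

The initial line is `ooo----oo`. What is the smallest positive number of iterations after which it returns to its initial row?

18

iteration 1: ----oooo-
iteration 2: ooooo----
iteration 3: o-----ooo
iteration 4: --ooooo--
iteration 5: ooo-----o
iteration 6: ----ooooo
iteration 7: -oooo----
iteration 8: oo----ooo
iteration 9: ---oooo--
iteration 10: oooo----o
iteration 11: -----oooo
iteration 12: -ooooo---
iteration 13: oo-----oo
iteration 14: ---ooooo-
iteration 15: oooo-----
iteration 16: o----oooo
iteration 17: --oooo---
iteration 18: ooo----oo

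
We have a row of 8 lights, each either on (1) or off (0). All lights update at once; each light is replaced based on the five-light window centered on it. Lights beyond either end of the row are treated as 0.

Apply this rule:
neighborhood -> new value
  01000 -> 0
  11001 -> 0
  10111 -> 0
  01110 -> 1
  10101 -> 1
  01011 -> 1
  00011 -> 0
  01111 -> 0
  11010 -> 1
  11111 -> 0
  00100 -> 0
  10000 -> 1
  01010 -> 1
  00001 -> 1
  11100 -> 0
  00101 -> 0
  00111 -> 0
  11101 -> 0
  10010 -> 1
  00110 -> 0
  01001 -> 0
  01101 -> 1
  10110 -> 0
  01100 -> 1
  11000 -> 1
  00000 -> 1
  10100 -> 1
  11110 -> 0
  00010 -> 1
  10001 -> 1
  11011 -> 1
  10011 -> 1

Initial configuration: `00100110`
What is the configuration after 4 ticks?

01000000

11001011
01010101
10111111
01000000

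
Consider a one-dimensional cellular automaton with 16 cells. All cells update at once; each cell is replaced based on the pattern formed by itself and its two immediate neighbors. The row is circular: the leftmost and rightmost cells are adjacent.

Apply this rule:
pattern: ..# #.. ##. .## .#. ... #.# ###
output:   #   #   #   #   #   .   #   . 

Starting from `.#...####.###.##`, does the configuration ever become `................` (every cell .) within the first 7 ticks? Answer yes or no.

no

###.##..###.####
..#######.###...
.##.....###.##..
####...##.#####.
#..##.#####...##
#######...##.##.
#.....##.#######
tick 7 is #.....##.#######, still not uniform .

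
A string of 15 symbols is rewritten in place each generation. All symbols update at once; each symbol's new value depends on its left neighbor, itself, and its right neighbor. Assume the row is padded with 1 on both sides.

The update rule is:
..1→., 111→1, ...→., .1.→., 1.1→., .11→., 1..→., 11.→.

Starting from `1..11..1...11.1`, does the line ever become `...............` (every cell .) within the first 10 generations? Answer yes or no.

yes

...............
all cells are . at generation 1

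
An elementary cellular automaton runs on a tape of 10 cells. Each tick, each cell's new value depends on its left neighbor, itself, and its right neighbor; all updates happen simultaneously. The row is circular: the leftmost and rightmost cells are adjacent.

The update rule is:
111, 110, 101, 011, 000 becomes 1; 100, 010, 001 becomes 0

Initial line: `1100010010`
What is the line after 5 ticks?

1110011111

1101000001
1110011101
1110011111
1110011111  (fixed point — unchanged through tick 5)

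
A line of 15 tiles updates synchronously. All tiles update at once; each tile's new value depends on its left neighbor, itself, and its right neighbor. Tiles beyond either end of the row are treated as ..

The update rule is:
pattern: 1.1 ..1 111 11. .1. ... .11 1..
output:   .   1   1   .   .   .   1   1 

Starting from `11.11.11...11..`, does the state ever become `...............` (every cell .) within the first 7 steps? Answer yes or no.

step 1: 1..1..1.1.11.1.
step 2: .11.11....1...1
step 3: 11..1.1..1.1.1.
step 4: 1.11...11.....1
step 5: ..1.1.11.1...1.
step 6: .1....1...1.1.1
step 7: 1.1..1.1.1.....
step 7 is 1.1..1.1.1....., still not uniform .

no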